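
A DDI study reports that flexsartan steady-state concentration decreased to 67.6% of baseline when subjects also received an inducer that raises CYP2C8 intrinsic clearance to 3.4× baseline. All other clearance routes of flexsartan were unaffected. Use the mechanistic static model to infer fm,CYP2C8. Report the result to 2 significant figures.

Let x = fm,CYP2C8. Because steady-state concentration ∝ 1/CL, relative clearance rose to 1/0.676 = 1.479.
Only the CYP2C8 route changed, so 1.479 = x·3.4 + (1 − x), giving x = 0.20.

0.20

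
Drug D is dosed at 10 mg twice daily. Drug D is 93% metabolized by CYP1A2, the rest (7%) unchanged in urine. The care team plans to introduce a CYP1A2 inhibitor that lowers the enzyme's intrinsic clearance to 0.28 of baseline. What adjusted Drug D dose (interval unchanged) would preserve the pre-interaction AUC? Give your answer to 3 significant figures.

3.30 mg

CYP1A2: 0.93 × 0.28 = 0.2604
Other: 0.07 (unchanged)
New clearance relative to baseline: 0.2604 + 0.07 = 0.3304.
To maintain the same steady-state level, dose must scale with clearance: new dose = 10 × 0.3304 = 3.30 mg.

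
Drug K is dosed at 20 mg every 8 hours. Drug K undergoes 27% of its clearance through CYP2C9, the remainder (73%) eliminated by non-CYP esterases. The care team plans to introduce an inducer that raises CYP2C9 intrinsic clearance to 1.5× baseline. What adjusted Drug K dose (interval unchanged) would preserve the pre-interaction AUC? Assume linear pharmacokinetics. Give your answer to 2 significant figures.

23 mg

CYP2C9: 0.27 × 1.5 = 0.405
Other: 0.73 (unchanged)
CL_new/CL_old = 0.405 + 0.73 = 1.135.
Css,avg = (dose rate)/CL, so holding Css fixed requires dose ∝ CL: 20 × 1.135 = 23 mg.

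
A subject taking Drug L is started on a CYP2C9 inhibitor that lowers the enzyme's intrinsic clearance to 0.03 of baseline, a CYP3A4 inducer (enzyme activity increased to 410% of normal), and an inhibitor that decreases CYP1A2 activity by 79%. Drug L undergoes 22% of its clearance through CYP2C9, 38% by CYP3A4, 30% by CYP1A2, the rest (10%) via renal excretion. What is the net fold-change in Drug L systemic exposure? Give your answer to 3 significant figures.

0.579

The CYP2C9 pathway (22% of clearance) falls to 0.03× activity: 0.22 × 0.03 = 0.0066.
The CYP3A4 pathway (38% of clearance) increases to 4.1× activity: 0.38 × 4.1 = 1.558.
The CYP1A2 pathway (30% of clearance) is reduced to 0.21× activity: 0.3 × 0.21 = 0.063.
The remaining 10% of clearance is unaffected.
Relative clearance = 0.0066 + 1.558 + 0.063 + 0.1 = 1.7276.
Because systemic exposure varies inversely with clearance, the combined effect is 1 / 1.7276 = 0.579.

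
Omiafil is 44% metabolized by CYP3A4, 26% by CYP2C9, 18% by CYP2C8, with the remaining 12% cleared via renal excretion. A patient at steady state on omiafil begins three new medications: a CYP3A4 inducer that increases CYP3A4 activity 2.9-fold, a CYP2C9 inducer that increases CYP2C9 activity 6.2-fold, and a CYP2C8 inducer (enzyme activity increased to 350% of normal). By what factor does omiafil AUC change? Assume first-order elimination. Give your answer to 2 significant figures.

The CYP3A4 pathway (44% of clearance) is boosted to 2.9× activity: 0.44 × 2.9 = 1.276.
The CYP2C9 pathway (26% of clearance) increases to 6.2× activity: 0.26 × 6.2 = 1.612.
The CYP2C8 pathway (18% of clearance) increases to 3.5× activity: 0.18 × 3.5 = 0.63.
The remaining 12% of clearance is unaffected.
Relative clearance = 1.276 + 1.612 + 0.63 + 0.12 = 3.638.
Because AUC varies inversely with clearance, the combined effect is 1 / 3.638 = 0.27.

0.27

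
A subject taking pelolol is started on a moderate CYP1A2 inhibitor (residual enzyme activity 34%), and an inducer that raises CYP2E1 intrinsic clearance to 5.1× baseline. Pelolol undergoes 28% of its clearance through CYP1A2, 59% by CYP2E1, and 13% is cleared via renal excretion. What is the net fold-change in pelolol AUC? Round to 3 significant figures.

0.309

The CYP1A2 pathway (28% of clearance) drops to 0.34× activity: 0.28 × 0.34 = 0.0952.
The CYP2E1 pathway (59% of clearance) increases to 5.1× activity: 0.59 × 5.1 = 3.009.
Non-CYP routes (13%) are unchanged.
New clearance relative to baseline: 0.0952 + 3.009 + 0.13 = 3.2342.
Net AUC ratio = 1 / 3.2342 = 0.309.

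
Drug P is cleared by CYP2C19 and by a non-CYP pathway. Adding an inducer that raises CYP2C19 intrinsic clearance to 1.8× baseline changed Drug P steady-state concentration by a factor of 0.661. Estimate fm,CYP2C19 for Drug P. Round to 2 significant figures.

CL'/CL = 1 / 0.661 = 1.513
1.8·fm + (1 − fm) = 1.513
fm = (1.513 − 1) / (1.8 − 1) = 0.64

0.64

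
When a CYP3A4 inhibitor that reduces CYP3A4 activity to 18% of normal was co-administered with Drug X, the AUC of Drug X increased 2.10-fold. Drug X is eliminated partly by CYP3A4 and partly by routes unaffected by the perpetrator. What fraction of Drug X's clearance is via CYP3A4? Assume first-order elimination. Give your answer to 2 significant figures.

CL'/CL = 1 / 2.10 = 0.4762
0.18·fm + (1 − fm) = 0.4762
fm = (0.4762 − 1) / (0.18 − 1) = 0.64

0.64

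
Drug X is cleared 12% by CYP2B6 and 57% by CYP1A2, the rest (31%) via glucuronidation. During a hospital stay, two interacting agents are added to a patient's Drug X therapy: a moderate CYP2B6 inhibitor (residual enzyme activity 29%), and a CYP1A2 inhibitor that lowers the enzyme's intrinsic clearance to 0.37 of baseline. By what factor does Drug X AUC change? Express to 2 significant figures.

The CYP2B6 pathway (12% of clearance) falls to 0.29× activity: 0.12 × 0.29 = 0.0348.
The CYP1A2 pathway (57% of clearance) falls to 0.37× activity: 0.57 × 0.37 = 0.2109.
The remaining 31% of clearance is unaffected.
Relative clearance = 0.0348 + 0.2109 + 0.31 = 0.5557.
Because AUC varies inversely with clearance, the combined effect is 1 / 0.5557 = 1.8.

1.8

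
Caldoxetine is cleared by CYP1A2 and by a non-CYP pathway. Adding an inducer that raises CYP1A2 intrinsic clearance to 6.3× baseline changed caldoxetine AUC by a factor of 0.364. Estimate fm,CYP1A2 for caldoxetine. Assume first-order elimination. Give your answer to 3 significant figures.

CL'/CL = 1 / 0.364 = 2.747
6.3·fm + (1 − fm) = 2.747
fm = (2.747 − 1) / (6.3 − 1) = 0.330

0.330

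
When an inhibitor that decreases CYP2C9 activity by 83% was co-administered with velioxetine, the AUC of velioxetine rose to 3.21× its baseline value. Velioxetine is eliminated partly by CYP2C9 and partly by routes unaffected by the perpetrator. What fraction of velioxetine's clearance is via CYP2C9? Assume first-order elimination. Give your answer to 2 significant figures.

Let x = fm,CYP2C9. Because AUC ∝ 1/CL, relative clearance fell to 1/3.21 = 0.3115.
Only the CYP2C9 route changed, so 0.3115 = x·0.17 + (1 − x), giving x = 0.83.

0.83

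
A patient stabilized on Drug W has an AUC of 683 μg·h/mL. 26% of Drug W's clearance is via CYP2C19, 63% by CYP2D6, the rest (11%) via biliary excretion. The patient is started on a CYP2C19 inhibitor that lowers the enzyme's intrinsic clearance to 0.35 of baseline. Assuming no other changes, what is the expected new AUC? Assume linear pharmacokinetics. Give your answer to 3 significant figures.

The CYP2C19 pathway (26% of clearance) is reduced to 0.35× activity: 0.26 × 0.35 = 0.091.
CYP2D6 (63%) and the residual 11% are unaffected.
CL_new/CL_old = 0.091 + 0.63 + 0.11 = 0.831.
AUC ∝ 1/CL, so new value = 683 / 0.831 = 822 μg·h/mL.

822 μg·h/mL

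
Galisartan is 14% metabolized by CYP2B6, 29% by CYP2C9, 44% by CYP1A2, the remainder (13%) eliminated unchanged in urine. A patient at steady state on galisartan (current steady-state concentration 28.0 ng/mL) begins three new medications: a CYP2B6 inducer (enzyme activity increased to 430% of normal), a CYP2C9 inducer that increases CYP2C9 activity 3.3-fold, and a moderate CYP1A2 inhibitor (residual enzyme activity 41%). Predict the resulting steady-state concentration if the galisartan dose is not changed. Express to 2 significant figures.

The CYP2B6 pathway (14% of clearance) is boosted to 4.3× activity: 0.14 × 4.3 = 0.602.
The CYP2C9 pathway (29% of clearance) is boosted to 3.3× activity: 0.29 × 3.3 = 0.957.
The CYP1A2 pathway (44% of clearance) is reduced to 0.41× activity: 0.44 × 0.41 = 0.1804.
The remaining 13% of clearance is unaffected.
CL_new/CL_old = 0.602 + 0.957 + 0.1804 + 0.13 = 1.8694.
New steady-state concentration = 28.0 / 1.8694 = 15 ng/mL (concentration scales inversely with clearance).

15 ng/mL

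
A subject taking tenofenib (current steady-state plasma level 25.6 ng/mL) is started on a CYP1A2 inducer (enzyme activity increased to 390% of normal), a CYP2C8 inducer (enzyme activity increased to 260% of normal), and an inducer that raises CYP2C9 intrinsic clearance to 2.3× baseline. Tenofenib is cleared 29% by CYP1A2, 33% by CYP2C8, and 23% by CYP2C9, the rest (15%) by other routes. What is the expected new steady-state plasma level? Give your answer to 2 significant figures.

9.6 ng/mL

The CYP1A2 pathway (29% of clearance) increases to 3.9× activity: 0.29 × 3.9 = 1.131.
The CYP2C8 pathway (33% of clearance) is boosted to 2.6× activity: 0.33 × 2.6 = 0.858.
The CYP2C9 pathway (23% of clearance) increases to 2.3× activity: 0.23 × 2.3 = 0.529.
The remaining 15% of clearance is unaffected.
Relative clearance = 1.131 + 0.858 + 0.529 + 0.15 = 2.668.
New steady-state plasma level = 25.6 / 2.668 = 9.6 ng/mL (concentration scales inversely with clearance).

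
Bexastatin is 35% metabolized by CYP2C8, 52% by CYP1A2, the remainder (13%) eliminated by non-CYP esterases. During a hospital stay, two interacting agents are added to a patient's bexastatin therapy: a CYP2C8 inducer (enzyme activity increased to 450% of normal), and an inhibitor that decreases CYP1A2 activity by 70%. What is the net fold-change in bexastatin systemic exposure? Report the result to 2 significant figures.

0.54

CYP2C8: 0.35 × 4.5 = 1.575
CYP1A2: 0.52 × 0.3 = 0.156
Other: 0.13 (unchanged)
Relative clearance = 1.575 + 0.156 + 0.13 = 1.861.
Net systemic exposure ratio = 1 / 1.861 = 0.54.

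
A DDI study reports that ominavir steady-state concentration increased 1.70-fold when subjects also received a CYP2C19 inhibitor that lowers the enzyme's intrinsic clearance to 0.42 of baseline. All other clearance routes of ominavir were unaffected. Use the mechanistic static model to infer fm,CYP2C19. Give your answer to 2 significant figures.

Write x for the fraction cleared via CYP2C19. The observed steady-state concentration change means clearance fell to 1/1.70 = 0.5882 of baseline.
Setting x·0.42 + (1 − x) = 0.5882 and solving: x = (0.5882 − 1)/(0.42 − 1) = 0.71.

0.71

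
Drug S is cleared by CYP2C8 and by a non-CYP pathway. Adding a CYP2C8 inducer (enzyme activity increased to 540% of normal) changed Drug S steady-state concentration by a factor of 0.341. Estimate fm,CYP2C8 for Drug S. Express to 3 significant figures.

CL'/CL = 1 / 0.341 = 2.933
5.4·fm + (1 − fm) = 2.933
fm = (2.933 − 1) / (5.4 − 1) = 0.439

0.439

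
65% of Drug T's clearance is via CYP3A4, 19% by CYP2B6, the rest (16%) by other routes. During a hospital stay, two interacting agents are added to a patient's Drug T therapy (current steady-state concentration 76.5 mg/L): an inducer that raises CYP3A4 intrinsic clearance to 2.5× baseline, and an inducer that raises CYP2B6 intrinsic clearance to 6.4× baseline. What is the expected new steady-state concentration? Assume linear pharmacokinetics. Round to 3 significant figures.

CYP3A4: 0.65 × 2.5 = 1.625
CYP2B6: 0.19 × 6.4 = 1.216
Other: 0.16 (unchanged)
CL_new/CL_old = 1.625 + 1.216 + 0.16 = 3.001.
New steady-state concentration = 76.5 / 3.001 = 25.5 mg/L (concentration scales inversely with clearance).

25.5 mg/L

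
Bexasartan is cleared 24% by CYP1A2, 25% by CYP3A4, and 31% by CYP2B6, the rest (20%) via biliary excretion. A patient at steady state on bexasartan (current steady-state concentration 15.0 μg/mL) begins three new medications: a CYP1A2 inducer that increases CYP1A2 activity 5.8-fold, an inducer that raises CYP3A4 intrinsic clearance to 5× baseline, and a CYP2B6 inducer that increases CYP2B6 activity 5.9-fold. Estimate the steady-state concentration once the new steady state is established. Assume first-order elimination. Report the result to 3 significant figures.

The CYP1A2 pathway (24% of clearance) is boosted to 5.8× activity: 0.24 × 5.8 = 1.392.
The CYP3A4 pathway (25% of clearance) increases to 5× activity: 0.25 × 5 = 1.25.
The CYP2B6 pathway (31% of clearance) rises to 5.9× activity: 0.31 × 5.9 = 1.829.
Non-CYP routes (20%) are unchanged.
Relative clearance = 1.392 + 1.25 + 1.829 + 0.2 = 4.671.
Steady-state concentration ∝ 1/CL: new value = 15.0 / 4.671 = 3.21 μg/mL.

3.21 μg/mL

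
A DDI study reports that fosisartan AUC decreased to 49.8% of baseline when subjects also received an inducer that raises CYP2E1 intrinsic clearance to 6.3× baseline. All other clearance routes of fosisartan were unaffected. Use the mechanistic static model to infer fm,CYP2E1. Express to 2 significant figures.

CL'/CL = 1 / 0.498 = 2.008
6.3·fm + (1 − fm) = 2.008
fm = (2.008 − 1) / (6.3 − 1) = 0.19

0.19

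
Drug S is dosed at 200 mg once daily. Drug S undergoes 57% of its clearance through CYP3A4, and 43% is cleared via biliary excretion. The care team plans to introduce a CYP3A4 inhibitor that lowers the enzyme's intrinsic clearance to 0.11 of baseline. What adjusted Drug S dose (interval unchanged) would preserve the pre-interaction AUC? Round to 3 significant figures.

The CYP3A4 pathway (57% of clearance) drops to 0.11× activity: 0.57 × 0.11 = 0.0627.
The remaining 43% of clearance is unaffected.
New clearance relative to baseline: 0.0627 + 0.43 = 0.4927.
Exposure is unchanged when dose changes in proportion to clearance. New dose = 200 mg × 0.4927 = 98.5 mg.

98.5 mg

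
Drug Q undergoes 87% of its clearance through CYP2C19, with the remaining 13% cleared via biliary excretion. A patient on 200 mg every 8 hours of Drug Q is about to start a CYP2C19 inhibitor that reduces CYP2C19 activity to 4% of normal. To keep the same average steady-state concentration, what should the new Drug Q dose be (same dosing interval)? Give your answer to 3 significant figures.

33.0 mg

CYP2C19: 0.87 × 0.04 = 0.0348
Other: 0.13 (unchanged)
New clearance relative to baseline: 0.0348 + 0.13 = 0.1648.
Css,avg = (dose rate)/CL, so holding Css fixed requires dose ∝ CL: 200 × 0.1648 = 33.0 mg.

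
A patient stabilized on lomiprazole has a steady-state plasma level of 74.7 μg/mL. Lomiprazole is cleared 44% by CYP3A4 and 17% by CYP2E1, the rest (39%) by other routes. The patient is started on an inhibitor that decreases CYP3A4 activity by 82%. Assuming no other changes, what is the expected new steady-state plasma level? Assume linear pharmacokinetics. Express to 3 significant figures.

The CYP3A4 pathway (44% of clearance) is reduced to 0.18× activity: 0.44 × 0.18 = 0.0792.
CYP2E1 (17%) and the residual 39% are unaffected.
New clearance relative to baseline: 0.0792 + 0.17 + 0.39 = 0.6392.
Steady-state plasma level ∝ 1/CL, so new value = 74.7 / 0.6392 = 117 μg/mL.

117 μg/mL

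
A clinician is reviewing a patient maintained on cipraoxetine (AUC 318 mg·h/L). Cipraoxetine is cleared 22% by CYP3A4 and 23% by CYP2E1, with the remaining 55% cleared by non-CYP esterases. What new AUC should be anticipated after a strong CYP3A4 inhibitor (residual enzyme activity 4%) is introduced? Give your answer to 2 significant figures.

The CYP3A4 pathway (22% of clearance) is reduced to 0.04× activity: 0.22 × 0.04 = 0.0088.
CYP2E1 (23%) and the residual 55% are unaffected.
New clearance relative to baseline: 0.0088 + 0.23 + 0.55 = 0.7888.
New AUC = baseline ÷ relative clearance = 318 / 0.7888 = 4.0 × 10² mg·h/L.

4.0 × 10² mg·h/L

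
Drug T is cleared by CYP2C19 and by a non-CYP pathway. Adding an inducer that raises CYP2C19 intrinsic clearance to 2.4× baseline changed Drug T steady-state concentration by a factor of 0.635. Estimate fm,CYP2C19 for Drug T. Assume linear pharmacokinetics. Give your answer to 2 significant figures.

Let x = fm,CYP2C19. Because steady-state concentration ∝ 1/CL, relative clearance rose to 1/0.635 = 1.575.
Only the CYP2C19 route changed, so 1.575 = x·2.4 + (1 − x), giving x = 0.41.

0.41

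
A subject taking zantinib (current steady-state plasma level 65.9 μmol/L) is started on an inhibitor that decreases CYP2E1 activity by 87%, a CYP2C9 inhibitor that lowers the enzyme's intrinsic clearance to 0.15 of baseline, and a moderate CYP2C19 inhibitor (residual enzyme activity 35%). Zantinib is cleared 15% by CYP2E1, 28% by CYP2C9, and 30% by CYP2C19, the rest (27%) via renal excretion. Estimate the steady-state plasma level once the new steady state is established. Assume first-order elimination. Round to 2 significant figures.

CYP2E1: 0.15 × 0.13 = 0.0195
CYP2C9: 0.28 × 0.15 = 0.042
CYP2C19: 0.3 × 0.35 = 0.105
Other: 0.27 (unchanged)
New clearance relative to baseline: 0.0195 + 0.042 + 0.105 + 0.27 = 0.4365.
New steady-state plasma level = 65.9 / 0.4365 = 1.5 × 10² μmol/L (concentration scales inversely with clearance).

1.5 × 10² μmol/L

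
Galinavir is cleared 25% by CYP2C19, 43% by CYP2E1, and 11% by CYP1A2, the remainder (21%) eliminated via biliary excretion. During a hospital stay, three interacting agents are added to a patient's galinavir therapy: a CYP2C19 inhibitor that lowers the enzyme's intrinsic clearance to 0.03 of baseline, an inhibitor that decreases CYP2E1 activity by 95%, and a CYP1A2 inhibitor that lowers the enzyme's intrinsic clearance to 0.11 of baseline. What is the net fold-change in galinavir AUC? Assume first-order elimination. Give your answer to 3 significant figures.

3.98

CYP2C19: 0.25 × 0.03 = 0.0075
CYP2E1: 0.43 × 0.05 = 0.0215
CYP1A2: 0.11 × 0.11 = 0.0121
Other: 0.21 (unchanged)
New clearance relative to baseline: 0.0075 + 0.0215 + 0.0121 + 0.21 = 0.2511.
AUC ∝ 1/CL: fold-change = 1 / 0.2511 = 3.98.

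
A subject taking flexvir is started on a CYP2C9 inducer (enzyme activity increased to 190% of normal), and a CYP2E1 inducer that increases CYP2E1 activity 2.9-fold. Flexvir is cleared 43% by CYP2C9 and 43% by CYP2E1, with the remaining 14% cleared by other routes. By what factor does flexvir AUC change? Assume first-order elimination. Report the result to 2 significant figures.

The CYP2C9 pathway (43% of clearance) increases to 1.9× activity: 0.43 × 1.9 = 0.817.
The CYP2E1 pathway (43% of clearance) is boosted to 2.9× activity: 0.43 × 2.9 = 1.247.
Non-CYP routes (14%) are unchanged.
New clearance relative to baseline: 0.817 + 1.247 + 0.14 = 2.204.
Because AUC varies inversely with clearance, the combined effect is 1 / 2.204 = 0.45.

0.45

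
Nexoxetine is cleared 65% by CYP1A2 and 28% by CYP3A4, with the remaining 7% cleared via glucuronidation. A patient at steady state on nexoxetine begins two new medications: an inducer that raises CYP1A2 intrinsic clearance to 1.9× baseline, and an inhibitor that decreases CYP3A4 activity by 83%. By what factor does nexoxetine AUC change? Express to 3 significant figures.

0.739

CYP1A2: 0.65 × 1.9 = 1.235
CYP3A4: 0.28 × 0.17 = 0.0476
Other: 0.07 (unchanged)
New clearance relative to baseline: 1.235 + 0.0476 + 0.07 = 1.3526.
Net AUC ratio = 1 / 1.3526 = 0.739.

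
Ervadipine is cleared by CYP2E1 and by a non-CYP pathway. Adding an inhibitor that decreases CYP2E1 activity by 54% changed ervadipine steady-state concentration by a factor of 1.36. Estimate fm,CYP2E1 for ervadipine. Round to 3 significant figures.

Let fm be the CYP2E1 fraction. New clearance relative to baseline = fm × 0.46 + (1 − fm).
Steady-state concentration ratio = 1 / (new CL fraction), so new CL fraction = 1 / 1.36 = 0.7353.
fm × 0.46 + 1 − fm = 0.7353  ⇒  fm × (0.46 − 1) = −0.2647  ⇒  fm = 0.490.

0.490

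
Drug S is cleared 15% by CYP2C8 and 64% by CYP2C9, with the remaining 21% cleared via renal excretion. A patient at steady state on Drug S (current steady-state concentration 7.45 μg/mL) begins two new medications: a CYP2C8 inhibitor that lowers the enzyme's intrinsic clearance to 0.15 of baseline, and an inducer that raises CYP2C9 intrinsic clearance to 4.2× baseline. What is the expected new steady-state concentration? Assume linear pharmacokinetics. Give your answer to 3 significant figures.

2.55 μg/mL

The CYP2C8 pathway (15% of clearance) drops to 0.15× activity: 0.15 × 0.15 = 0.0225.
The CYP2C9 pathway (64% of clearance) increases to 4.2× activity: 0.64 × 4.2 = 2.688.
Non-CYP routes (21%) are unchanged.
CL_new/CL_old = 0.0225 + 2.688 + 0.21 = 2.9205.
New steady-state concentration = 7.45 / 2.9205 = 2.55 μg/mL (concentration scales inversely with clearance).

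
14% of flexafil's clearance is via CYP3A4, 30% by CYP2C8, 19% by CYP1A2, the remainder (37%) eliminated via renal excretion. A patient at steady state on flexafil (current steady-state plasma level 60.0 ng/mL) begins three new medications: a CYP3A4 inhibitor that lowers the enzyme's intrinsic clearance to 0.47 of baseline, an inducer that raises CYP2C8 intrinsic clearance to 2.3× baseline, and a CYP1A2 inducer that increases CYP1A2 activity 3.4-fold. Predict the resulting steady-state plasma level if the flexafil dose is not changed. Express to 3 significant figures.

The CYP3A4 pathway (14% of clearance) drops to 0.47× activity: 0.14 × 0.47 = 0.0658.
The CYP2C8 pathway (30% of clearance) rises to 2.3× activity: 0.3 × 2.3 = 0.69.
The CYP1A2 pathway (19% of clearance) is boosted to 3.4× activity: 0.19 × 3.4 = 0.646.
Non-CYP routes (37%) are unchanged.
New clearance relative to baseline: 0.0658 + 0.69 + 0.646 + 0.37 = 1.7718.
New steady-state plasma level = 60.0 / 1.7718 = 33.9 ng/mL (concentration scales inversely with clearance).

33.9 ng/mL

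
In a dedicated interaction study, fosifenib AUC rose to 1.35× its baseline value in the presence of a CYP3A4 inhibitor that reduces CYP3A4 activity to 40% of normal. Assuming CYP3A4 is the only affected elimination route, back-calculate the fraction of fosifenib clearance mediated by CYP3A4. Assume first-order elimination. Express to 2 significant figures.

0.43

Write x for the fraction cleared via CYP3A4. The observed AUC change means clearance fell to 1/1.35 = 0.7407 of baseline.
Setting x·0.4 + (1 − x) = 0.7407 and solving: x = (0.7407 − 1)/(0.4 − 1) = 0.43.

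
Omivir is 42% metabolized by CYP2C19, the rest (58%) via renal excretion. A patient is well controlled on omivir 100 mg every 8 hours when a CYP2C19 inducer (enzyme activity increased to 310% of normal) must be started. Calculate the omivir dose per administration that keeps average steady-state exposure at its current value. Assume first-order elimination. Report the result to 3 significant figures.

The CYP2C19 pathway (42% of clearance) is boosted to 3.1× activity: 0.42 × 3.1 = 1.302.
Non-CYP routes (58%) are unchanged.
New clearance relative to baseline: 1.302 + 0.58 = 1.882.
Css,avg = (dose rate)/CL, so holding Css fixed requires dose ∝ CL: 100 × 1.882 = 188 mg.

188 mg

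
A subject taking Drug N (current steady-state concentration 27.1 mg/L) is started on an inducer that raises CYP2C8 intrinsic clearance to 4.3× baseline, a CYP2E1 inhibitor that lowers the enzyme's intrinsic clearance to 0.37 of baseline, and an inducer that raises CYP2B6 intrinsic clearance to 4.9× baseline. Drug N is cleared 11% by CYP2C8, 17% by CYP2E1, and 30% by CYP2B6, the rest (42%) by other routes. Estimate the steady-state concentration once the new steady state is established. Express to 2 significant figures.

11 mg/L

The CYP2C8 pathway (11% of clearance) rises to 4.3× activity: 0.11 × 4.3 = 0.473.
The CYP2E1 pathway (17% of clearance) falls to 0.37× activity: 0.17 × 0.37 = 0.0629.
The CYP2B6 pathway (30% of clearance) is boosted to 4.9× activity: 0.3 × 4.9 = 1.47.
Non-CYP routes (42%) are unchanged.
Relative clearance = 0.473 + 0.0629 + 1.47 + 0.42 = 2.4259.
Steady-state concentration ∝ 1/CL: new value = 27.1 / 2.4259 = 11 mg/L.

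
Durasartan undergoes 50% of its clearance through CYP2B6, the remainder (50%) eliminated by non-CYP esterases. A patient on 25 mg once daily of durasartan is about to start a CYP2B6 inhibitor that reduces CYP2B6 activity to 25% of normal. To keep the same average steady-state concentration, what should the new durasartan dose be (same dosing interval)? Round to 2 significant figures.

The CYP2B6 pathway (50% of clearance) falls to 0.25× activity: 0.5 × 0.25 = 0.125.
The remaining 50% of clearance is unaffected.
New clearance relative to baseline: 0.125 + 0.5 = 0.625.
Css,avg = (dose rate)/CL, so holding Css fixed requires dose ∝ CL: 25 × 0.625 = 16 mg.

16 mg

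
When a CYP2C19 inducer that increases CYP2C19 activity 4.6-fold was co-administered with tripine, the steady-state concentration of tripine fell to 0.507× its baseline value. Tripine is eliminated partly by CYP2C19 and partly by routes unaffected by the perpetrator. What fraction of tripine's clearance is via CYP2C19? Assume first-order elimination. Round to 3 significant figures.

CL'/CL = 1 / 0.507 = 1.972
4.6·fm + (1 − fm) = 1.972
fm = (1.972 − 1) / (4.6 − 1) = 0.270

0.270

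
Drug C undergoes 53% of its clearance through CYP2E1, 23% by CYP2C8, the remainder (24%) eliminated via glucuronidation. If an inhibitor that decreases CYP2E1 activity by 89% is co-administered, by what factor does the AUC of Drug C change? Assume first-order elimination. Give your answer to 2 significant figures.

1.9

CYP2E1: 0.53 × 0.11 = 0.0583
CYP2C8: 0.23 (unchanged)
Other: 0.24 (unchanged)
New clearance relative to baseline: 0.0583 + 0.23 + 0.24 = 0.5283.
AUC is inversely proportional to clearance, so the fold-change is 1 / 0.5283 = 1.9.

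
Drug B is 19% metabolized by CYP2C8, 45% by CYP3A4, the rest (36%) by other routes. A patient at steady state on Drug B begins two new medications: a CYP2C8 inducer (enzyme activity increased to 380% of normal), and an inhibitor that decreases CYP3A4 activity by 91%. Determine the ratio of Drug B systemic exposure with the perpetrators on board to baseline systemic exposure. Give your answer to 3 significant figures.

0.891

The CYP2C8 pathway (19% of clearance) rises to 3.8× activity: 0.19 × 3.8 = 0.722.
The CYP3A4 pathway (45% of clearance) falls to 0.09× activity: 0.45 × 0.09 = 0.0405.
Non-CYP routes (36%) are unchanged.
CL_new/CL_old = 0.722 + 0.0405 + 0.36 = 1.1225.
Systemic exposure ∝ 1/CL: fold-change = 1 / 1.1225 = 0.891.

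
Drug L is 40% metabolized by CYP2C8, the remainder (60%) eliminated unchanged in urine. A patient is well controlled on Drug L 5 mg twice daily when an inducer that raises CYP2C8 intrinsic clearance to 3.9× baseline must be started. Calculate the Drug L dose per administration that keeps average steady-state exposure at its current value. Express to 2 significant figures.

11 mg

The CYP2C8 pathway (40% of clearance) rises to 3.9× activity: 0.4 × 3.9 = 1.56.
Non-CYP routes (60%) are unchanged.
New clearance relative to baseline: 1.56 + 0.6 = 2.16.
Css,avg = (dose rate)/CL, so holding Css fixed requires dose ∝ CL: 5 × 2.16 = 11 mg.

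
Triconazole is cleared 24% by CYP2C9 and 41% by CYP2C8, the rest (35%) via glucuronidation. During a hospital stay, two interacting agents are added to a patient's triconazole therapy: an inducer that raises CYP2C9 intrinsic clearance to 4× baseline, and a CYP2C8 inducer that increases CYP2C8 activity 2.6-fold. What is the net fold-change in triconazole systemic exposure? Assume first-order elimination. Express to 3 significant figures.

The CYP2C9 pathway (24% of clearance) rises to 4× activity: 0.24 × 4 = 0.96.
The CYP2C8 pathway (41% of clearance) rises to 2.6× activity: 0.41 × 2.6 = 1.066.
The remaining 35% of clearance is unaffected.
CL_new/CL_old = 0.96 + 1.066 + 0.35 = 2.376.
Net systemic exposure ratio = 1 / 2.376 = 0.421.

0.421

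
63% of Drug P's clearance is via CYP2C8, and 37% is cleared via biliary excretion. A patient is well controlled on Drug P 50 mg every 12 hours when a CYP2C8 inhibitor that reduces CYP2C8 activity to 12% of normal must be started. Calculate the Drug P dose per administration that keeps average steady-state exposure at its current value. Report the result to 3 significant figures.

CYP2C8: 0.63 × 0.12 = 0.0756
Other: 0.37 (unchanged)
New clearance relative to baseline: 0.0756 + 0.37 = 0.4456.
Exposure is unchanged when dose changes in proportion to clearance. New dose = 50 mg × 0.4456 = 22.3 mg.

22.3 mg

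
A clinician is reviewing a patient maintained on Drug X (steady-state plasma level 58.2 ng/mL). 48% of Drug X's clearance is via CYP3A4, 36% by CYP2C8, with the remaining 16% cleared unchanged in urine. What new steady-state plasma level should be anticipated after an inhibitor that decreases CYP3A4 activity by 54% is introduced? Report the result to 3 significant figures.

CYP3A4: 0.48 × 0.46 = 0.2208
CYP2C8: 0.36 (unchanged)
Other: 0.16 (unchanged)
CL_new/CL_old = 0.2208 + 0.36 + 0.16 = 0.7408.
With dosing unchanged, steady-state plasma level scales as 1/CL: 58.2 / 0.7408 = 78.6 ng/mL.

78.6 ng/mL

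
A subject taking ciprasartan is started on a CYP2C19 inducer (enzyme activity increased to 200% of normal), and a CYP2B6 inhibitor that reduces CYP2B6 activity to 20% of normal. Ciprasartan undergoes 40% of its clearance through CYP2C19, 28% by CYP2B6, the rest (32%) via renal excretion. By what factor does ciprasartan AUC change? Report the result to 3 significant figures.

0.850

CYP2C19: 0.4 × 2 = 0.8
CYP2B6: 0.28 × 0.2 = 0.056
Other: 0.32 (unchanged)
Relative clearance = 0.8 + 0.056 + 0.32 = 1.176.
Because AUC varies inversely with clearance, the combined effect is 1 / 1.176 = 0.850.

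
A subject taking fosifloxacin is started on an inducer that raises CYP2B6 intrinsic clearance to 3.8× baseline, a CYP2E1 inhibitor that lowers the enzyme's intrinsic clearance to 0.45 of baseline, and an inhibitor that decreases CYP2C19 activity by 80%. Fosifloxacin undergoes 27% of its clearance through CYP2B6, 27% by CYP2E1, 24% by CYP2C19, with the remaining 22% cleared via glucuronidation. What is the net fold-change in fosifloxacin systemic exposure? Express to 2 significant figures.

The CYP2B6 pathway (27% of clearance) increases to 3.8× activity: 0.27 × 3.8 = 1.026.
The CYP2E1 pathway (27% of clearance) is reduced to 0.45× activity: 0.27 × 0.45 = 0.1215.
The CYP2C19 pathway (24% of clearance) falls to 0.2× activity: 0.24 × 0.2 = 0.048.
Non-CYP routes (22%) are unchanged.
New clearance relative to baseline: 1.026 + 0.1215 + 0.048 + 0.22 = 1.4155.
Systemic exposure ∝ 1/CL: fold-change = 1 / 1.4155 = 0.71.

0.71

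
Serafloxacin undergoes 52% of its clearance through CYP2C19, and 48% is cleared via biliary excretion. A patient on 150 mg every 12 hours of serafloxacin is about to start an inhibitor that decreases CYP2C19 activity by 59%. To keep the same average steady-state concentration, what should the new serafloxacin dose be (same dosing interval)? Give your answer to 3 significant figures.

104 mg

CYP2C19: 0.52 × 0.41 = 0.2132
Other: 0.48 (unchanged)
New clearance relative to baseline: 0.2132 + 0.48 = 0.6932.
Css,avg = (dose rate)/CL, so holding Css fixed requires dose ∝ CL: 150 × 0.6932 = 104 mg.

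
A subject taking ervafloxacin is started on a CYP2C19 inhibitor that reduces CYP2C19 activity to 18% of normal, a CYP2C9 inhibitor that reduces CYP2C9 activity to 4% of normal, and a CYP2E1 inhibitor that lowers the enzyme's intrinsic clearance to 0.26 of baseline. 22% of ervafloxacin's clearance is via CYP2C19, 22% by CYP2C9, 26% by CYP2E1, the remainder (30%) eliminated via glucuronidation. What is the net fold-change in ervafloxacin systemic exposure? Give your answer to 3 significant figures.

The CYP2C19 pathway (22% of clearance) drops to 0.18× activity: 0.22 × 0.18 = 0.0396.
The CYP2C9 pathway (22% of clearance) falls to 0.04× activity: 0.22 × 0.04 = 0.0088.
The CYP2E1 pathway (26% of clearance) falls to 0.26× activity: 0.26 × 0.26 = 0.0676.
Non-CYP routes (30%) are unchanged.
Relative clearance = 0.0396 + 0.0088 + 0.0676 + 0.3 = 0.416.
Net systemic exposure ratio = 1 / 0.416 = 2.40.

2.40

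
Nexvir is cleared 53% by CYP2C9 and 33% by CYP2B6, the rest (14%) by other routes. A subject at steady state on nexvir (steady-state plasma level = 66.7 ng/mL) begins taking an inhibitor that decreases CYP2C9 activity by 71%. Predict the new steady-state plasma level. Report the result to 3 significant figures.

107 ng/mL

The CYP2C9 pathway (53% of clearance) is reduced to 0.29× activity: 0.53 × 0.29 = 0.1537.
CYP2B6 (33%) and the residual 14% are unaffected.
CL_new/CL_old = 0.1537 + 0.33 + 0.14 = 0.6237.
New steady-state plasma level = baseline ÷ relative clearance = 66.7 / 0.6237 = 107 ng/mL.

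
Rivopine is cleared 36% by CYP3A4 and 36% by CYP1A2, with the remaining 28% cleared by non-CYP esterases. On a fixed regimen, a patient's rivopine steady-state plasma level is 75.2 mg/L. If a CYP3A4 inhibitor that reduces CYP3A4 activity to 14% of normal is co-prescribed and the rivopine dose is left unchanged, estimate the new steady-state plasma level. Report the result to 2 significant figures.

1.1 × 10² mg/L

CYP3A4: 0.36 × 0.14 = 0.0504
CYP1A2: 0.36 (unchanged)
Other: 0.28 (unchanged)
New clearance relative to baseline: 0.0504 + 0.36 + 0.28 = 0.6904.
New steady-state plasma level = baseline ÷ relative clearance = 75.2 / 0.6904 = 1.1 × 10² mg/L.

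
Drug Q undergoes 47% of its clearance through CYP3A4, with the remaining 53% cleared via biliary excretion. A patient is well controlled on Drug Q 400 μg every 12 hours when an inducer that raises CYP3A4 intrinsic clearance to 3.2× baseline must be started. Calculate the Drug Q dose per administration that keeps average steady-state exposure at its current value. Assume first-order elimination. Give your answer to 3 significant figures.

The CYP3A4 pathway (47% of clearance) is boosted to 3.2× activity: 0.47 × 3.2 = 1.504.
The remaining 53% of clearance is unaffected.
Relative clearance = 1.504 + 0.53 = 2.034.
To maintain the same steady-state level, dose must scale with clearance: new dose = 400 × 2.034 = 814 μg.

814 μg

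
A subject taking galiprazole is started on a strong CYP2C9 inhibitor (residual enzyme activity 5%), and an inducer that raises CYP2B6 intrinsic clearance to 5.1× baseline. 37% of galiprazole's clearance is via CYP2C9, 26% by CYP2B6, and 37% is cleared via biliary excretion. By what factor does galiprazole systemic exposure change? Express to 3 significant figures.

The CYP2C9 pathway (37% of clearance) falls to 0.05× activity: 0.37 × 0.05 = 0.0185.
The CYP2B6 pathway (26% of clearance) rises to 5.1× activity: 0.26 × 5.1 = 1.326.
The remaining 37% of clearance is unaffected.
Relative clearance = 0.0185 + 1.326 + 0.37 = 1.7145.
Systemic exposure ∝ 1/CL: fold-change = 1 / 1.7145 = 0.583.

0.583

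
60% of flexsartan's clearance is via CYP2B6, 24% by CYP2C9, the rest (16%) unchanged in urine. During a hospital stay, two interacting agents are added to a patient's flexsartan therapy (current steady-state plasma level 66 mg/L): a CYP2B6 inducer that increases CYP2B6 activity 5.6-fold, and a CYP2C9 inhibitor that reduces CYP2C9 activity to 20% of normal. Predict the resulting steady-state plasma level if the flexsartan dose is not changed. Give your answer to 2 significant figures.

18 mg/L

The CYP2B6 pathway (60% of clearance) is boosted to 5.6× activity: 0.6 × 5.6 = 3.36.
The CYP2C9 pathway (24% of clearance) drops to 0.2× activity: 0.24 × 0.2 = 0.048.
The remaining 16% of clearance is unaffected.
CL_new/CL_old = 3.36 + 0.048 + 0.16 = 3.568.
New steady-state plasma level = 66 / 3.568 = 18 mg/L (concentration scales inversely with clearance).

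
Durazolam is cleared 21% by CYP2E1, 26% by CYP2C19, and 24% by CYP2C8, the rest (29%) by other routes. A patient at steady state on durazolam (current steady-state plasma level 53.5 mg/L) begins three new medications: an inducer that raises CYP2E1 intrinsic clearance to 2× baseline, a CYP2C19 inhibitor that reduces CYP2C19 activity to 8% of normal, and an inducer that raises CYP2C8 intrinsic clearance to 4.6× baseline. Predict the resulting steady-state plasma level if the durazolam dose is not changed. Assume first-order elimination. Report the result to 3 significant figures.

The CYP2E1 pathway (21% of clearance) rises to 2× activity: 0.21 × 2 = 0.42.
The CYP2C19 pathway (26% of clearance) is reduced to 0.08× activity: 0.26 × 0.08 = 0.0208.
The CYP2C8 pathway (24% of clearance) increases to 4.6× activity: 0.24 × 4.6 = 1.104.
Non-CYP routes (29%) are unchanged.
Relative clearance = 0.42 + 0.0208 + 1.104 + 0.29 = 1.8348.
Steady-state plasma level ∝ 1/CL: new value = 53.5 / 1.8348 = 29.2 mg/L.

29.2 mg/L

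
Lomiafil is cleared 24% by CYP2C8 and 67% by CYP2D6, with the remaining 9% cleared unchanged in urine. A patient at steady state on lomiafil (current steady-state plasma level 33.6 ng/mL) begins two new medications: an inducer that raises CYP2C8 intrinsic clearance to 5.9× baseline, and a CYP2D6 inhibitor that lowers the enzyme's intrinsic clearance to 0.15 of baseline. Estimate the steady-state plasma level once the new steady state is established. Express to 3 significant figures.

20.9 ng/mL

The CYP2C8 pathway (24% of clearance) rises to 5.9× activity: 0.24 × 5.9 = 1.416.
The CYP2D6 pathway (67% of clearance) is reduced to 0.15× activity: 0.67 × 0.15 = 0.1005.
The remaining 9% of clearance is unaffected.
Relative clearance = 1.416 + 0.1005 + 0.09 = 1.6065.
New steady-state plasma level = 33.6 / 1.6065 = 20.9 ng/mL (concentration scales inversely with clearance).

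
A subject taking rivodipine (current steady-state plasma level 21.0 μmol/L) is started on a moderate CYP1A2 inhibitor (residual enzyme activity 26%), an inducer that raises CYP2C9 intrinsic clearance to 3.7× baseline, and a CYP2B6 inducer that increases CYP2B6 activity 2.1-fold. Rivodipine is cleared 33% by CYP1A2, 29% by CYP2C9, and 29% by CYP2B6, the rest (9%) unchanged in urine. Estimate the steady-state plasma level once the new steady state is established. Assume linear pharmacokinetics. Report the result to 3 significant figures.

11.3 μmol/L

The CYP1A2 pathway (33% of clearance) is reduced to 0.26× activity: 0.33 × 0.26 = 0.0858.
The CYP2C9 pathway (29% of clearance) rises to 3.7× activity: 0.29 × 3.7 = 1.073.
The CYP2B6 pathway (29% of clearance) rises to 2.1× activity: 0.29 × 2.1 = 0.609.
Non-CYP routes (9%) are unchanged.
Relative clearance = 0.0858 + 1.073 + 0.609 + 0.09 = 1.8578.
New steady-state plasma level = 21.0 / 1.8578 = 11.3 μmol/L (concentration scales inversely with clearance).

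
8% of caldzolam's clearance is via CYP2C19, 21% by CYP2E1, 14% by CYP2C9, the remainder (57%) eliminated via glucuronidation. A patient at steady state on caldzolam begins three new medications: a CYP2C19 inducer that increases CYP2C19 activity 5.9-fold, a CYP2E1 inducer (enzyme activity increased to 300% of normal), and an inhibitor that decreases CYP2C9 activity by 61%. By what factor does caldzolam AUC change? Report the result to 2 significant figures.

0.58

The CYP2C19 pathway (8% of clearance) increases to 5.9× activity: 0.08 × 5.9 = 0.472.
The CYP2E1 pathway (21% of clearance) rises to 3× activity: 0.21 × 3 = 0.63.
The CYP2C9 pathway (14% of clearance) falls to 0.39× activity: 0.14 × 0.39 = 0.0546.
The remaining 57% of clearance is unaffected.
New clearance relative to baseline: 0.472 + 0.63 + 0.0546 + 0.57 = 1.7266.
Net AUC ratio = 1 / 1.7266 = 0.58.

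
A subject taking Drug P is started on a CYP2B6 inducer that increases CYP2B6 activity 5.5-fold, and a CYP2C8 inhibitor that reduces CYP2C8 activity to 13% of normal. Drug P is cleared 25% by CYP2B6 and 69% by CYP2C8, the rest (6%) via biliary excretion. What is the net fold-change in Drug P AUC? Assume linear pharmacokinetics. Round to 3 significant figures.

The CYP2B6 pathway (25% of clearance) rises to 5.5× activity: 0.25 × 5.5 = 1.375.
The CYP2C8 pathway (69% of clearance) drops to 0.13× activity: 0.69 × 0.13 = 0.0897.
Non-CYP routes (6%) are unchanged.
Relative clearance = 1.375 + 0.0897 + 0.06 = 1.5247.
Net AUC ratio = 1 / 1.5247 = 0.656.

0.656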